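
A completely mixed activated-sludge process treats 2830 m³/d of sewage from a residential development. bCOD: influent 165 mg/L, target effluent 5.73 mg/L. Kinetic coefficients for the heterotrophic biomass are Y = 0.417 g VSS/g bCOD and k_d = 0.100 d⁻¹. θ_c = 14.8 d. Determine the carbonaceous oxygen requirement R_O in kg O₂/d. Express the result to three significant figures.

Correct the yield for decay: Y_obs = Y/(1 + k_d θ_c) = 0.417 / (1 + 0.100 × 14.8) = 0.417 / 2.480 = 0.1681.
Q·(S₀ − S) = 2830 × (165 − 5.73) × 10⁻³ = 450.7 kg/d removed.
Biomass synthesised: P_X = Y_obs × 450.7 = 75.79 kg VSS/d.
R_O = Q·(S₀ − S) − 1.42·P_X = 450.7 − 1.42 × 75.79 = 343.1 kg O₂/d.

R_O ≈ 343 kg O₂/d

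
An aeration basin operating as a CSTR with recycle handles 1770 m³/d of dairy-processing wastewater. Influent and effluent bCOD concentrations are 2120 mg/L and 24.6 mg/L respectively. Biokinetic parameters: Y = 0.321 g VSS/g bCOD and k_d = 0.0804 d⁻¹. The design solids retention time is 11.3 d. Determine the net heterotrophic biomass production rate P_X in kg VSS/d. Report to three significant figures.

Observed yield with endogenous decay: Y_obs = Y / (1 + k_d·θ_c) = 0.321 / (1 + 0.0804 × 11.3) = 0.321 / 1.909 = 0.1682 g VSS/g bCOD.
Q·(S₀ − S) = 1770 × (2120 − 24.6) × 10⁻³ = 3709 kg/d removed.
Biomass produced: P_X = Y_obs·Q·ΔS = 0.1682 × 3709 ≈ 623.8 kg VSS/d.

P_X ≈ 624 kg VSS/d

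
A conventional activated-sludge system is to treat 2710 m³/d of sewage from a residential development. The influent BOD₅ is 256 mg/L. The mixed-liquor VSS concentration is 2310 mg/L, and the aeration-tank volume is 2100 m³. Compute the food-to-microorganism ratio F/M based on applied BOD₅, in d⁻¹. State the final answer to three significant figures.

F/M = Q·S₀ / (V·X) = 2710 × 256 / (2100 × 2310) = 0.1430 g BOD₅·(g VSS·d)⁻¹.

F/M ≈ 0.143 d⁻¹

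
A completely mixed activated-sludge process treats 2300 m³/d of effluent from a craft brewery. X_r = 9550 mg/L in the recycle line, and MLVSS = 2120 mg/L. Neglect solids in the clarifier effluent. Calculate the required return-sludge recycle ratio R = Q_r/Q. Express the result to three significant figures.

R ≈ 0.285

R = Q_r/Q = X/(X_r − X) = 2120 / (9550 − 2120) = 0.2853.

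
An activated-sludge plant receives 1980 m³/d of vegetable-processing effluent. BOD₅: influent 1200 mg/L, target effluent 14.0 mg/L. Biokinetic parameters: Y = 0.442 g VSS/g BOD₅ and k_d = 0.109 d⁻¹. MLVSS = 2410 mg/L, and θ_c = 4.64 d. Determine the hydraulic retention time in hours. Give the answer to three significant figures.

τ ≈ 16.1 h

Steady-state biomass mass balance: V·X·(1 + k_d·θ_c) = Y·Q·(S₀ − S)·θ_c, so V = 0.442 × 1980 × (1200 − 14.0) × 4.64 / [2410 × (1 + 0.109 × 4.64)] = 4.82×10^6 / 3629 = 1327 m³.
Hydraulic retention time τ = V/Q = 1327 / 1980 = 0.6703 d = 16.09 h.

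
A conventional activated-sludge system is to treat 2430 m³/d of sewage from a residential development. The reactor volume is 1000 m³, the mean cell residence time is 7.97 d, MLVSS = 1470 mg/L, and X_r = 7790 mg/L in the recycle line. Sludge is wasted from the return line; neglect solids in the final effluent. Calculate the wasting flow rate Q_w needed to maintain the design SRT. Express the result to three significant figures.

θ_c = V·X/(Q_w·X_r) when wasting from the recycle, so Q_w = V·X/(θ_c·X_r) = 1000 × 1470 / (7.97 × 7790) = 23.68 m³/d.

Q_w ≈ 23.7 m³/d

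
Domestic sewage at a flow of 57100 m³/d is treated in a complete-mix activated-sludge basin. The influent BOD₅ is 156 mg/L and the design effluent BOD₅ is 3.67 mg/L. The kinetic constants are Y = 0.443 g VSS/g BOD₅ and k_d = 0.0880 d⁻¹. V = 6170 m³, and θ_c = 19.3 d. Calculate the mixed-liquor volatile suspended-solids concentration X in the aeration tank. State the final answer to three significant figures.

From V·X·(1 + k_d·θ_c) = Y·Q·(S₀ − S)·θ_c: X = 0.443 × 57100 × (156 − 3.67) × 19.3 / [6170 × (1 + 0.0880 × 19.3)] = 4467 mg/L.

X ≈ 4470 mg/L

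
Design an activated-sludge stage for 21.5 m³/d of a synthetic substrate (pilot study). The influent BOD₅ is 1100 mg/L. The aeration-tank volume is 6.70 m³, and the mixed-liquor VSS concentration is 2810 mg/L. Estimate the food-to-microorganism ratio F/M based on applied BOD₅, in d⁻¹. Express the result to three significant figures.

F/M = Q·S₀ / (V·X) = 21.5 × 1100 / (6.700 × 2810) = 1.256 g BOD₅·(g VSS·d)⁻¹.

F/M ≈ 1.26 d⁻¹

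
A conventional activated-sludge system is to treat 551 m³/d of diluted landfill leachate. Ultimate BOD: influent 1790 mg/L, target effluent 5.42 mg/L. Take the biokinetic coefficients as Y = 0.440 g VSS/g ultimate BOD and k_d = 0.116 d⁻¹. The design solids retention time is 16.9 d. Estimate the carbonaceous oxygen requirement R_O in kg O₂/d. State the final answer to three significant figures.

R_O ≈ 776 kg O₂/d

Correct the yield for decay: Y_obs = Y/(1 + k_d θ_c) = 0.440 / (1 + 0.116 × 16.9) = 0.440 / 2.960 = 0.1486.
Substrate removed = Q·(S₀ − S) = 551 m³/d × (1790 − 5.42) g/m³ = 9.83×10^5 g/d = 983.3 kg/d.
Biomass synthesised: P_X = Y_obs × 983.3 = 146.1 kg VSS/d.
Carbonaceous O₂ demand = substrate oxidised − cell-mass equivalent = 983.3 − 1.42 × 146.1 = 775.8 kg O₂/d.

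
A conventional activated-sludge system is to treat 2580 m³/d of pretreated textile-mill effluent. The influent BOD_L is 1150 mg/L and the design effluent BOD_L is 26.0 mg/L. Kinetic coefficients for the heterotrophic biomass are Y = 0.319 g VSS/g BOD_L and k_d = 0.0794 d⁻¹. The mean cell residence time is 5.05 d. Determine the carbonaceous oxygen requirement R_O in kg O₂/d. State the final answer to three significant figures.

The observed yield is Y_obs = Y/(1 + k_d·θ_c) = 0.319 / (1 + 0.0794 × 5.05) = 0.319 / 1.401 = 0.2277 g VSS per g BOD_L removed.
ΔS = 1150 − 26.0 = 1124 mg/L, so the substrate removal rate is 2580 × 1124/1000 = 2900 kg BOD_L/d.
P_X = Y_obs·Q·(S₀ − S) = 0.2277 × 2900 = 660.3 kg VSS/d.
R_O = Q·(S₀ − S) − 1.42·P_X = 2900 − 1.42 × 660.3 = 1962 kg O₂/d.

R_O ≈ 1960 kg O₂/d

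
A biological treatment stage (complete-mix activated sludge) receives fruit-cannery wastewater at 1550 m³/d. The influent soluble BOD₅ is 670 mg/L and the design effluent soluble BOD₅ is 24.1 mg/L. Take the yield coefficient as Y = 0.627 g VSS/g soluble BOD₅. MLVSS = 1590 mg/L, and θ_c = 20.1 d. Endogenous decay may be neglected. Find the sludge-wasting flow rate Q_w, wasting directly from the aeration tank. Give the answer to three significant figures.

V·X = Y·Q·ΔS·θ_c gives V = 0.627 × 1550 × (670 − 24.1) × 20.1 / 1590 = 7935 m³.
With mixed-liquor wasting, θ_c = V/Q_w, so Q_w = V/θ_c = 7935/20.1 = 394.8 m³/d.

Q_w ≈ 395 m³/d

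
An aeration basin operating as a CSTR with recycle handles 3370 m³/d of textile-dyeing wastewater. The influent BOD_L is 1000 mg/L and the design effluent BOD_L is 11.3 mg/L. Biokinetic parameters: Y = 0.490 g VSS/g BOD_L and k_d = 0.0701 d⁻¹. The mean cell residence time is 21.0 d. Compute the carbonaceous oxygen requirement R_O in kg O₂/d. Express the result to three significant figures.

The observed yield is Y_obs = Y/(1 + k_d·θ_c) = 0.490 / (1 + 0.0701 × 21.0) = 0.490 / 2.472 = 0.1982 g VSS per g BOD_L removed.
Mass of BOD_L removed per day: Q(S₀ − S) = 3370 × 988.7 g/m³ = 3332 kg/d.
Net sludge production P_X = 0.1982 × 3332 = 660.4 kg VSS/d.
R_O = Q·ΔS − 1.42 P_X = 3332 − 937.8 = 2394 kg O₂/d.

R_O ≈ 2390 kg O₂/d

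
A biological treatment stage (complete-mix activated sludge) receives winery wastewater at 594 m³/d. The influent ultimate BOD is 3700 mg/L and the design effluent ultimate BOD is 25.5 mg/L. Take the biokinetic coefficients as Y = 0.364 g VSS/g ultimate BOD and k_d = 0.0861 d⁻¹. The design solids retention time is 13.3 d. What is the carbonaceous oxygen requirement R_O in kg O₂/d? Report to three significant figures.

R_O ≈ 1660 kg O₂/d

Correct the yield for decay: Y_obs = Y/(1 + k_d θ_c) = 0.364 / (1 + 0.0861 × 13.3) = 0.364 / 2.145 = 0.1697.
Mass of ultimate BOD removed per day: Q(S₀ − S) = 594 × 3674 g/m³ = 2183 kg/d.
P_X = Y_obs·Q·(S₀ − S) = 0.1697 × 2183 = 370.4 kg VSS/d.
R_O = Q·ΔS − 1.42 P_X = 2183 − 525.9 = 1657 kg O₂/d.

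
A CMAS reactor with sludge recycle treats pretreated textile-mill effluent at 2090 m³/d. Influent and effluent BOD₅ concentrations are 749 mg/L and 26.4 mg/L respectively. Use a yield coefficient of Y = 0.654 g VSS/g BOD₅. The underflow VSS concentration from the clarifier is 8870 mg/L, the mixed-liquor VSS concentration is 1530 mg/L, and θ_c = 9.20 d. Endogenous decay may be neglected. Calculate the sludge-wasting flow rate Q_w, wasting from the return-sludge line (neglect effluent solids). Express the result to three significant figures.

With k_d = 0 the design equation reduces to V = Y Q (S₀−S) θ_c / X = 0.654 × 2090 × (749 − 26.4) × 9.20 / 1530 = 5939 m³.
Q_w = (V·X)/(θ_c X_r) = 5939 × 1530 / (9.20 × 8870) = 111.4 m³/d.

Q_w ≈ 111 m³/d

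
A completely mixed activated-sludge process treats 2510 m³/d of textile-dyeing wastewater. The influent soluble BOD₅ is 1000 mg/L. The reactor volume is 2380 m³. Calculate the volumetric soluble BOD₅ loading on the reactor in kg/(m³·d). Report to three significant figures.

L_v ≈ 1.05 kg soluble BOD₅/(m³·d)

L_v = Q S₀ / V = 2510 × 1000 × 10⁻³ / 2380 = 1.055 kg/(m³·d).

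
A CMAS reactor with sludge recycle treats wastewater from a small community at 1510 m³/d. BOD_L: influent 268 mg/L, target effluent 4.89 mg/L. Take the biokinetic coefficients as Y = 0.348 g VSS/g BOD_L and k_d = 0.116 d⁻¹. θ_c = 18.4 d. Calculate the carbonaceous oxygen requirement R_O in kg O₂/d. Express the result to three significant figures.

R_O ≈ 335 kg O₂/d

The observed yield is Y_obs = Y/(1 + k_d·θ_c) = 0.348 / (1 + 0.116 × 18.4) = 0.348 / 3.134 = 0.1110 g VSS per g BOD_L removed.
Substrate removed = Q·(S₀ − S) = 1510 m³/d × (268 − 4.89) g/m³ = 3.97×10^5 g/d = 397.3 kg/d.
P_X = Y_obs·Q·(S₀ − S) = 0.1110 × 397.3 = 44.11 kg VSS/d.
Carbonaceous O₂ demand = substrate oxidised − cell-mass equivalent = 397.3 − 1.42 × 44.11 = 334.7 kg O₂/d.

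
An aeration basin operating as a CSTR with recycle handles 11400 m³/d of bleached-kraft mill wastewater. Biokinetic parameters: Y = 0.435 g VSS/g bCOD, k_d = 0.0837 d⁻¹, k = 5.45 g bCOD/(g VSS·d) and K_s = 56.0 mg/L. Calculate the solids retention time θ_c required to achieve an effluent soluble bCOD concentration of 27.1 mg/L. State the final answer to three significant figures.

Specific growth rate at S = 27.1 mg/L: μ = YkS/(K_s+S) = 0.435·5.45·27.1/(56.0+27.1) = 0.7731 d⁻¹.
Then 1/θ_c = μ − k_d = 0.7731 − 0.0837 = 0.6894 d⁻¹, giving θ_c = 1.450 d.

θ_c ≈ 1.45 d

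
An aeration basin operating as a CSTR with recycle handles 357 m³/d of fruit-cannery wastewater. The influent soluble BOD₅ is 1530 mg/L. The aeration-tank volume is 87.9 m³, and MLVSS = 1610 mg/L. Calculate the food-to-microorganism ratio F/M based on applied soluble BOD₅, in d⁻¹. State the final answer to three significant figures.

F/M = Q·S₀ / (V·X) = 357 × 1530 / (87.90 × 1610) = 3.860 g soluble BOD₅·(g VSS·d)⁻¹.

F/M ≈ 3.86 d⁻¹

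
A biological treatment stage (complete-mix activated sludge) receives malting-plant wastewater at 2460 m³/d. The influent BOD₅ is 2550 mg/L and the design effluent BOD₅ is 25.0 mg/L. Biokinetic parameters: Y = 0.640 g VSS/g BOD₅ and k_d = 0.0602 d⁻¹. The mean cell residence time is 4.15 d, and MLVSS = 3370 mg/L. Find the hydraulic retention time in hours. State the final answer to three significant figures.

Steady-state biomass mass balance: V·X·(1 + k_d·θ_c) = Y·Q·(S₀ − S)·θ_c, so V = 0.640 × 2460 × (2550 − 25.0) × 4.15 / [3370 × (1 + 0.0602 × 4.15)] = 1.65×10^7 / 4212 = 3917 m³.
τ = V/Q = 3917/2460 = 1.592 d, or 38.21 h.

τ ≈ 38.2 h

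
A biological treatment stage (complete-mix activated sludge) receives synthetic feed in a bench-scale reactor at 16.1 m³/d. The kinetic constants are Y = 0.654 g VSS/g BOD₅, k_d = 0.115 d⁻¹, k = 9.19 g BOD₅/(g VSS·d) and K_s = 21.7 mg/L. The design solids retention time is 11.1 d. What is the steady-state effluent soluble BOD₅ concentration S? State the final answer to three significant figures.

Effluent substrate depends only on kinetics and SRT: S = K_s(1 + k_d θ_c) / [θ_c(Yk − k_d) − 1] = 21.7 × (1 + 0.115 × 11.1) / [11.1 × (0.654 × 9.19 − 0.115) − 1] = 49.40 / 64.44 = 0.7666 mg/L.

S ≈ 0.767 mg/L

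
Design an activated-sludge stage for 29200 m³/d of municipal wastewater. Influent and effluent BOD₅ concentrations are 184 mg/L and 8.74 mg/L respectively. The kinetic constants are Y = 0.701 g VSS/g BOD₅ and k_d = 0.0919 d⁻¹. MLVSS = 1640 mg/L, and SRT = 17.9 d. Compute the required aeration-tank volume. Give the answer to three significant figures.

V ≈ 14800 m³

Rearranging the biomass balance for a CMAS with decay, V = Y·Q·ΔS·θ_c / [X·(1+k_d θ_c)] = 0.701 × 29200 × (184 − 8.74) × 17.9 / [1640 × (1 + 0.0919 × 17.9)] = 6.42×10^7 / 4338 = 14804 m³.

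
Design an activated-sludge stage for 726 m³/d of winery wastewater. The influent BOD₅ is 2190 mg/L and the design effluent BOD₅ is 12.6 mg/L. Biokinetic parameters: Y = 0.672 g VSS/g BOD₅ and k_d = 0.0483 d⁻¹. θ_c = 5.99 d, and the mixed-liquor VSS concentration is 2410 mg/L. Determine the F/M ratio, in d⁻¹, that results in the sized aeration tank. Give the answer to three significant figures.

From the SRT design equation V = Y Q (S₀−S) θ_c / [X (1 + k_d θ_c)] = 0.672 × 726 × (2190 − 12.6) × 5.99 / [2410 × (1 + 0.0483 × 5.99)] = 6.36×10^6 / 3107 = 2048 m³.
Food-to-microorganism ratio F/M = Q S₀ / (V X) = 726 × 2190 / (2048 × 2410) = 0.3222 d⁻¹.

F/M ≈ 0.322 d⁻¹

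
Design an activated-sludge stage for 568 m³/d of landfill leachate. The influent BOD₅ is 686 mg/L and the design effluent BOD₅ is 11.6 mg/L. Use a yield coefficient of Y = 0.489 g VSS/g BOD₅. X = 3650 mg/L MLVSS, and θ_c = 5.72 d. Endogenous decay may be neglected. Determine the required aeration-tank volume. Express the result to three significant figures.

V ≈ 294 m³

V·X = Y·Q·ΔS·θ_c gives V = 0.489 × 568 × (686 − 11.6) × 5.72 / 3650 = 293.5 m³.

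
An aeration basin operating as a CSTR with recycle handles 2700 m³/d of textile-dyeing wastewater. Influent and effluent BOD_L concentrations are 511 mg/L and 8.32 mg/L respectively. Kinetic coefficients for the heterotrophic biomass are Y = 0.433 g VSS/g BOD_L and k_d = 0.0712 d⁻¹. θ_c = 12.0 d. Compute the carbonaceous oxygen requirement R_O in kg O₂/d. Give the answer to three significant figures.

Correct the yield for decay: Y_obs = Y/(1 + k_d θ_c) = 0.433 / (1 + 0.0712 × 12.0) = 0.433 / 1.854 = 0.2335.
Mass of BOD_L removed per day: Q(S₀ − S) = 2700 × 502.7 g/m³ = 1357 kg/d.
P_X = Y_obs·Q·(S₀ − S) = 0.2335 × 1357 = 316.9 kg VSS/d.
R_O = Q·ΔS − 1.42 P_X = 1357 − 450.0 = 907.2 kg O₂/d.

R_O ≈ 907 kg O₂/d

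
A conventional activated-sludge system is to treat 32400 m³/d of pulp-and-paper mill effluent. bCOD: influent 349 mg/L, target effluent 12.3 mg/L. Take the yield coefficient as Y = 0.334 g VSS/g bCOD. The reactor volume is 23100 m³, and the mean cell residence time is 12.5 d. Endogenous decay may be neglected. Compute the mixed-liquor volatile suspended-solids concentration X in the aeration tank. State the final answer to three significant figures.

Without decay, X = Y Q (S₀−S) θ_c / V = 0.334 × 32400 × (349 − 12.3) × 12.5 / 23100 = 1972 mg/L.

X ≈ 1970 mg/L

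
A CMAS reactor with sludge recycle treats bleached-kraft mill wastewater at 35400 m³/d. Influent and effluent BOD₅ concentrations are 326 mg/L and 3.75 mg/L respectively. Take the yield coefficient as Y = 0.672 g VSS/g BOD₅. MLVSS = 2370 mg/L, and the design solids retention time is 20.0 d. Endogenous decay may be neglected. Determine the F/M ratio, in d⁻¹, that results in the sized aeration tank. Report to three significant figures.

F/M ≈ 0.0753 d⁻¹

With k_d = 0 the design equation reduces to V = Y Q (S₀−S) θ_c / X = 0.672 × 35400 × (326 − 3.75) × 20.0 / 2370 = 64691 m³.
F/M = Q·S₀ / (V·X) = 35400 × 326 / (64691 × 2370) = 0.07527 g BOD₅·(g VSS·d)⁻¹.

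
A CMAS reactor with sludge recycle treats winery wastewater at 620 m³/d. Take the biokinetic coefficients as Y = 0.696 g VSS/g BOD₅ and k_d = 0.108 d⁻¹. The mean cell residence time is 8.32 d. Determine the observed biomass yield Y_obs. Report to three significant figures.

Y_obs ≈ 0.367 g VSS/g BOD₅

Y_obs = Y / (1 + k_d θ_c) = 0.696 / (1 + 0.108 × 8.32) = 0.696 / 1.899 = 0.3666.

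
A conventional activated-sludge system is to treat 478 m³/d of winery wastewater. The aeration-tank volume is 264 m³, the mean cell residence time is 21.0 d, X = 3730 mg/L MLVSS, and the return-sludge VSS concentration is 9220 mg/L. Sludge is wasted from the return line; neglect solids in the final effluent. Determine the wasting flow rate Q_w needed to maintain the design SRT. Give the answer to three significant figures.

Q_w ≈ 5.09 m³/d

θ_c = V·X/(Q_w·X_r) when wasting from the recycle, so Q_w = V·X/(θ_c·X_r) = 264.0 × 3730 / (21.0 × 9220) = 5.086 m³/d.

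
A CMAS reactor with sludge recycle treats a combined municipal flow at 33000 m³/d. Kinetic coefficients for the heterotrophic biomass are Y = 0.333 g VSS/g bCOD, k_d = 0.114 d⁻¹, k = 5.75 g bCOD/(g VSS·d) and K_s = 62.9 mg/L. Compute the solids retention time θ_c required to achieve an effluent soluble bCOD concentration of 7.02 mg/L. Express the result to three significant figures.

θ_c ≈ 12.8 d

From 1/θ_c = Y·k·S/(K_s + S) − k_d: Y·k·S/(K_s+S) = 0.333 × 5.75 × 7.02 / (62.9 + 7.02) = 0.1922 d⁻¹.
1/θ_c = 0.1922 − 0.114 = 0.07824 d⁻¹, so θ_c = 12.78 d.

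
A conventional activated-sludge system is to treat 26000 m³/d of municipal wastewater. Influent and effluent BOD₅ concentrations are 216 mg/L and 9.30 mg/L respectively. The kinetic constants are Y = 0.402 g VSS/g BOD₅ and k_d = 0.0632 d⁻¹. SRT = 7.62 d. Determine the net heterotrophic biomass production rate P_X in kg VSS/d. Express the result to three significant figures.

P_X ≈ 1460 kg VSS/d

Y_obs = Y / (1 + k_d θ_c) = 0.402 / (1 + 0.0632 × 7.62) = 0.402 / 1.482 = 0.2713.
Q·(S₀ − S) = 26000 × (216 − 9.30) × 10⁻³ = 5374 kg/d removed.
Net biomass production P_X = Y_obs × Q·(S₀ − S) = 0.2713 × 5374 = 1458 kg VSS/d.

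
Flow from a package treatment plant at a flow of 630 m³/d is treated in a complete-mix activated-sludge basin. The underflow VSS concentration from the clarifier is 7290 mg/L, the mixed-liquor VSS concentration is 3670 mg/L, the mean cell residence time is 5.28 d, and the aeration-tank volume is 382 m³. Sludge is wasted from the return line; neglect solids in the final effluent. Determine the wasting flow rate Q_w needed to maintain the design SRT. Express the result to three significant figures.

Q_w = (V·X)/(θ_c X_r) = 382.0 × 3670 / (5.28 × 7290) = 36.42 m³/d.

Q_w ≈ 36.4 m³/d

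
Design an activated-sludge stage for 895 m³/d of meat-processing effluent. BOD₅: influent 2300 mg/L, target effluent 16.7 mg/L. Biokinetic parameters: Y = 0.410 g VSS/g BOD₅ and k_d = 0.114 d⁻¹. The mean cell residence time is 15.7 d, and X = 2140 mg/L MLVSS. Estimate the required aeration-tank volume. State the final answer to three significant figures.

Steady-state biomass mass balance: V·X·(1 + k_d·θ_c) = Y·Q·(S₀ − S)·θ_c, so V = 0.410 × 895 × (2300 − 16.7) × 15.7 / [2140 × (1 + 0.114 × 15.7)] = 1.32×10^7 / 5970 = 2203 m³.

V ≈ 2200 m³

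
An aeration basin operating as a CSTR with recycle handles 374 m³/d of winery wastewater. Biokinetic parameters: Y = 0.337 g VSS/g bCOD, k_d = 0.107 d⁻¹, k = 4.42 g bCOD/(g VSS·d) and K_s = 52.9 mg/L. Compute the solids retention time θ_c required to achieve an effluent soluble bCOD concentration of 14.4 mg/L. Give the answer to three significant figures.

At the target effluent, Y k S/(K_s+S) = 0.337×4.42×14.4/67.30 = 0.3187 d⁻¹.
θ_c = 1/(μ − k_d) = 1/(0.3187 − 0.107) = 1/0.2117 = 4.723 d.

θ_c ≈ 4.72 d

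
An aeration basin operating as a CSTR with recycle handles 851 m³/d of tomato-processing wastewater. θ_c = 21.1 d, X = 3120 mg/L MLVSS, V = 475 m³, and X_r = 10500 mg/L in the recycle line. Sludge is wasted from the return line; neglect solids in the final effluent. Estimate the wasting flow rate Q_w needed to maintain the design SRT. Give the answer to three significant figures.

Q_w ≈ 6.69 m³/d

Q_w = (V·X)/(θ_c X_r) = 475.0 × 3120 / (21.1 × 10500) = 6.689 m³/d.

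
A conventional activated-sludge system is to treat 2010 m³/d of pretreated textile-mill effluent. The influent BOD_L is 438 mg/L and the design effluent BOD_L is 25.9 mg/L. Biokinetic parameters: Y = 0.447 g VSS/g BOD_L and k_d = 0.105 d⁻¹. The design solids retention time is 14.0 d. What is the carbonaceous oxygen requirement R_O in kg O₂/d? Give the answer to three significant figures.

R_O ≈ 615 kg O₂/d

Observed yield with endogenous decay: Y_obs = Y / (1 + k_d·θ_c) = 0.447 / (1 + 0.105 × 14.0) = 0.447 / 2.470 = 0.1810 g VSS/g BOD_L.
Substrate removed = Q·(S₀ − S) = 2010 m³/d × (438 − 25.9) g/m³ = 8.28×10^5 g/d = 828.3 kg/d.
P_X = Y_obs·Q·(S₀ − S) = 0.1810 × 828.3 = 149.9 kg VSS/d.
R_O = Q·ΔS − 1.42 P_X = 828.3 − 212.9 = 615.5 kg O₂/d.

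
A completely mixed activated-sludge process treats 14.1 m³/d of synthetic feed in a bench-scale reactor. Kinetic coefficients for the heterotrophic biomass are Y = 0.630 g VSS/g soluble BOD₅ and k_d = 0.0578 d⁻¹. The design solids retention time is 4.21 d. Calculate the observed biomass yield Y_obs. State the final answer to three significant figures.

The observed yield is Y_obs = Y/(1 + k_d·θ_c) = 0.630 / (1 + 0.0578 × 4.21) = 0.630 / 1.243 = 0.5067 g VSS per g soluble BOD₅ removed.

Y_obs ≈ 0.507 g VSS/g soluble BOD₅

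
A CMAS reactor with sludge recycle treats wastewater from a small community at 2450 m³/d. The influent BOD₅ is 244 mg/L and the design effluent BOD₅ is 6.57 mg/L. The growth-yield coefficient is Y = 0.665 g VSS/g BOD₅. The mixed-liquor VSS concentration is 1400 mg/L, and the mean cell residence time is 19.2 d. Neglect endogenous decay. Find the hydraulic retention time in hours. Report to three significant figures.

τ ≈ 52.0 h

V·X = Y·Q·ΔS·θ_c gives V = 0.665 × 2450 × (244 − 6.57) × 19.2 / 1400 = 5305 m³.
Hydraulic retention time τ = V/Q = 5305 / 2450 = 2.165 d = 51.97 h.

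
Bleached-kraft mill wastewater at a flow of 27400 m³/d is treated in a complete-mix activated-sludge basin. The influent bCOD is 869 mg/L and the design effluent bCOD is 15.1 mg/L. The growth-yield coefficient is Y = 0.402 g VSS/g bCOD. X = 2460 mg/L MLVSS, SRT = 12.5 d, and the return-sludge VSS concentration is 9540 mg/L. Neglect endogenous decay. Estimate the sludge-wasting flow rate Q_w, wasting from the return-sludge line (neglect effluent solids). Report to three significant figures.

Q_w ≈ 986 m³/d

Biomass mass balance (decay neglected): V·X = Y·Q·(S₀ − S)·θ_c, so V = 0.402 × 27400 × (869 − 15.1) × 12.5 / 2460 = 47792 m³.
Wasting from the return line (neglecting effluent solids): Q_w = V·X / (θ_c·X_r) = 47792 × 2460 / (12.5 × 9540) = 985.9 m³/d.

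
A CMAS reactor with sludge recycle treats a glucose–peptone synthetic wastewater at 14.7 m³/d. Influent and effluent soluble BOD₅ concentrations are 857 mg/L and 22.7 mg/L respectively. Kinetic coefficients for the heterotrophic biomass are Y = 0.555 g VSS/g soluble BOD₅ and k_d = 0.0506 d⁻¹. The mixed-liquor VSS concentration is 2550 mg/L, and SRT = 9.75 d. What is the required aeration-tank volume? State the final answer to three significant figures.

Steady-state biomass mass balance: V·X·(1 + k_d·θ_c) = Y·Q·(S₀ − S)·θ_c, so V = 0.555 × 14.7 × (857 − 22.7) × 9.75 / [2550 × (1 + 0.0506 × 9.75)] = 6.64×10^4 / 3808 = 17.43 m³.

V ≈ 17.4 m³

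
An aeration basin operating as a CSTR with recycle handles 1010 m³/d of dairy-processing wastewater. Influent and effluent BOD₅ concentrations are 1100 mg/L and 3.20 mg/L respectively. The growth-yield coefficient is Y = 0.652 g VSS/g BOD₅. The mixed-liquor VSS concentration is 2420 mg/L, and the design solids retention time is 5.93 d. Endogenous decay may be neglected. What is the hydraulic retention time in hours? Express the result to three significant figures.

τ ≈ 42.1 h

V·X = Y·Q·ΔS·θ_c gives V = 0.652 × 1010 × (1100 − 3.20) × 5.93 / 2420 = 1770 m³.
τ = V/Q = 1770/1010 = 1.752 d, or 42.06 h.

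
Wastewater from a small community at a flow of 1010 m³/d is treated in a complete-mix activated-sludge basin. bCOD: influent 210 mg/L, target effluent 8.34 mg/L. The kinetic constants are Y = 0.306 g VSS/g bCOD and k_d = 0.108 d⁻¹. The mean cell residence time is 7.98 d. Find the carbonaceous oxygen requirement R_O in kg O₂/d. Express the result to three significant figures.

Observed yield with endogenous decay: Y_obs = Y / (1 + k_d·θ_c) = 0.306 / (1 + 0.108 × 7.98) = 0.306 / 1.862 = 0.1644 g VSS/g bCOD.
ΔS = 210 − 8.34 = 201.7 mg/L, so the substrate removal rate is 1010 × 201.7/1000 = 203.7 kg bCOD/d.
Biomass synthesised: P_X = Y_obs × 203.7 = 33.47 kg VSS/d.
R_O = Q·ΔS − 1.42 P_X = 203.7 − 47.53 = 156.1 kg O₂/d.

R_O ≈ 156 kg O₂/d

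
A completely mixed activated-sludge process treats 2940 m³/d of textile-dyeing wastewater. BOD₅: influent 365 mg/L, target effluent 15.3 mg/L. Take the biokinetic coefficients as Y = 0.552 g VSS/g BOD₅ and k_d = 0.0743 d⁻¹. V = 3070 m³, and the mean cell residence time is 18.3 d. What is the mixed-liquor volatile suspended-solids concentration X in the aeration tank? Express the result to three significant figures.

From V·X·(1 + k_d·θ_c) = Y·Q·(S₀ − S)·θ_c: X = 0.552 × 2940 × (365 − 15.3) × 18.3 / [3070 × (1 + 0.0743 × 18.3)] = 1434 mg/L.

X ≈ 1430 mg/L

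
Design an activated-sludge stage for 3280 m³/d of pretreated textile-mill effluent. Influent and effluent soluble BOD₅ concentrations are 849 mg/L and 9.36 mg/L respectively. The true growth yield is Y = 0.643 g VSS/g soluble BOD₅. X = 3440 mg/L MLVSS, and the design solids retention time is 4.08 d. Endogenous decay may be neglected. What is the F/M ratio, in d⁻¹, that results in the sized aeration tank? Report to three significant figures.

Biomass mass balance (decay neglected): V·X = Y·Q·(S₀ − S)·θ_c, so V = 0.643 × 3280 × (849 − 9.36) × 4.08 / 3440 = 2100 m³.
F/M = applied load / biomass = Q·S₀/(V·X) = 3280 × 849 / (2100 × 3440) = 0.3854 d⁻¹.

F/M ≈ 0.385 d⁻¹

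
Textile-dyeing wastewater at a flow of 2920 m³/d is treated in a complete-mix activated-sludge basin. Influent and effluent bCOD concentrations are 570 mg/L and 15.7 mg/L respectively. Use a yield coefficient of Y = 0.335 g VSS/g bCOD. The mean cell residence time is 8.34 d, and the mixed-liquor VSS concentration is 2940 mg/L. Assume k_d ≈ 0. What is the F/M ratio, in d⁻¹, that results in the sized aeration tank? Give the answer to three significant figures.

With k_d = 0 the design equation reduces to V = Y Q (S₀−S) θ_c / X = 0.335 × 2920 × (570 − 15.7) × 8.34 / 2940 = 1538 m³.
Food-to-microorganism ratio F/M = Q S₀ / (V X) = 2920 × 570 / (1538 × 2940) = 0.3681 d⁻¹.

F/M ≈ 0.368 d⁻¹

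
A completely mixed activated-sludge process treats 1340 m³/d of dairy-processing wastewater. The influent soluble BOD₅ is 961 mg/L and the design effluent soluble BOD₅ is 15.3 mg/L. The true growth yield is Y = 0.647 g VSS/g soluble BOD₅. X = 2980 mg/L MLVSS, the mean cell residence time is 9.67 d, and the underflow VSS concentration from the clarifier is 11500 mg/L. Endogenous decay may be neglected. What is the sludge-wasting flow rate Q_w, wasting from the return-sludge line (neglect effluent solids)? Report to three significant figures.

Q_w ≈ 71.3 m³/d

With k_d = 0 the design equation reduces to V = Y Q (S₀−S) θ_c / X = 0.647 × 1340 × (961 − 15.3) × 9.67 / 2980 = 2661 m³.
θ_c = V·X/(Q_w·X_r) when wasting from the recycle, so Q_w = V·X/(θ_c·X_r) = 2661 × 2980 / (9.67 × 11500) = 71.30 m³/d.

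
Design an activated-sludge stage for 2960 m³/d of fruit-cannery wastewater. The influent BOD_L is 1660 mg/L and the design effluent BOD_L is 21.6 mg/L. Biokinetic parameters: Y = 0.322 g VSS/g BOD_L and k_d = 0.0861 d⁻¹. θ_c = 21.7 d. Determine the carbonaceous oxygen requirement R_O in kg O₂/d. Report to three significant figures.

R_O ≈ 4080 kg O₂/d

Y_obs = Y / (1 + k_d θ_c) = 0.322 / (1 + 0.0861 × 21.7) = 0.322 / 2.868 = 0.1123.
ΔS = 1660 − 21.6 = 1638 mg/L, so the substrate removal rate is 2960 × 1638/1000 = 4850 kg BOD_L/d.
P_X = Y_obs·Q·(S₀ − S) = 0.1123 × 4850 = 544.4 kg VSS/d.
R_O = Q·ΔS − 1.42 P_X = 4850 − 773.1 = 4077 kg O₂/d.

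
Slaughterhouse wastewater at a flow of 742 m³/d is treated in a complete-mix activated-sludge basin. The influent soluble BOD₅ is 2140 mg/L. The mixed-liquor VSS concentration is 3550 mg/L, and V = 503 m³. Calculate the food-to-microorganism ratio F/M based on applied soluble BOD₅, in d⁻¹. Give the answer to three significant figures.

Food-to-microorganism ratio F/M = Q S₀ / (V X) = 742 × 2140 / (503.0 × 3550) = 0.8892 d⁻¹.

F/M ≈ 0.889 d⁻¹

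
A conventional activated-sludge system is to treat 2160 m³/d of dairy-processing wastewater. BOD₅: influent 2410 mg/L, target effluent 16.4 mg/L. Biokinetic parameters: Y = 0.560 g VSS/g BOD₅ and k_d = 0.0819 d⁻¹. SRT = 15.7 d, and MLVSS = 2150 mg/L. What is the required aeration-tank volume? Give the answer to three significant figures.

From the SRT design equation V = Y Q (S₀−S) θ_c / [X (1 + k_d θ_c)] = 0.560 × 2160 × (2410 − 16.4) × 15.7 / [2150 × (1 + 0.0819 × 15.7)] = 4.55×10^7 / 4915 = 9249 m³.

V ≈ 9250 m³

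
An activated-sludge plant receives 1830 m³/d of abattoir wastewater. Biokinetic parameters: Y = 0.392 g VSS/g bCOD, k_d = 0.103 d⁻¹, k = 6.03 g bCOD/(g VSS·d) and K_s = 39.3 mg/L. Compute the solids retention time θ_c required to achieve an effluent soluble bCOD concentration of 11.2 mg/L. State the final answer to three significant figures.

From 1/θ_c = Y·k·S/(K_s + S) − k_d: Y·k·S/(K_s+S) = 0.392 × 6.03 × 11.2 / (39.3 + 11.2) = 0.5242 d⁻¹.
1/θ_c = 0.5242 − 0.103 = 0.4212 d⁻¹, so θ_c = 2.374 d.

θ_c ≈ 2.37 d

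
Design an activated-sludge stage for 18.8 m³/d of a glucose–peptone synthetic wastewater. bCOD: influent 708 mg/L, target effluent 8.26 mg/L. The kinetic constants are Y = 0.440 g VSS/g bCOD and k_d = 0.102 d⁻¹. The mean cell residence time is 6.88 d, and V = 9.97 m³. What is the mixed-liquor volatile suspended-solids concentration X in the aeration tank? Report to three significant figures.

X ≈ 2350 mg/L

Solving the biomass balance for X: X = Y Q (S₀−S) θ_c / [V (1+k_d θ_c)] = 0.440 × 18.8 × (708 − 8.26) × 6.88 / [9.97 × (1 + 0.102 × 6.88)] = 2347 mg/L.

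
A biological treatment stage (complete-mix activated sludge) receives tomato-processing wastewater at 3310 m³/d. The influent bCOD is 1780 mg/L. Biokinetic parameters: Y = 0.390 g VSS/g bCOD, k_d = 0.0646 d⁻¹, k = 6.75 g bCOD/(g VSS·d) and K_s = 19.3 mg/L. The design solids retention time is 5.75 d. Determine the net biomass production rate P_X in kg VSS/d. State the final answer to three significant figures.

P_X ≈ 1670 kg VSS/d

For a completely mixed reactor with recycle the Lawrence–McCarty relation gives S = K_s·(1 + k_d·θ_c) / [θ_c·(Y·k − k_d) − 1] = 19.3 × (1 + 0.0646 × 5.75) / [5.75 × (0.390 × 6.75 − 0.0646) − 1] = 26.47 / 13.77 = 1.923 mg/L.
Observed yield with endogenous decay: Y_obs = Y / (1 + k_d·θ_c) = 0.390 / (1 + 0.0646 × 5.75) = 0.390 / 1.371 = 0.2844 g VSS/g bCOD.
Substrate removed = Q·(S₀ − S) = 3310 m³/d × (1780 − 1.92) g/m³ = 5.89×10^6 g/d = 5885 kg/d.
Net biomass production P_X = Y_obs × Q·(S₀ − S) = 0.2844 × 5885 = 1674 kg VSS/d.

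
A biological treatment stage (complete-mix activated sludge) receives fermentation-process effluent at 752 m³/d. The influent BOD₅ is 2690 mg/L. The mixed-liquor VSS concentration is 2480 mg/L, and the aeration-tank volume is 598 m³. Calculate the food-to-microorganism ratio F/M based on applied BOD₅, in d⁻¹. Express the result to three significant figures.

Food-to-microorganism ratio F/M = Q S₀ / (V X) = 752 × 2690 / (598.0 × 2480) = 1.364 d⁻¹.

F/M ≈ 1.36 d⁻¹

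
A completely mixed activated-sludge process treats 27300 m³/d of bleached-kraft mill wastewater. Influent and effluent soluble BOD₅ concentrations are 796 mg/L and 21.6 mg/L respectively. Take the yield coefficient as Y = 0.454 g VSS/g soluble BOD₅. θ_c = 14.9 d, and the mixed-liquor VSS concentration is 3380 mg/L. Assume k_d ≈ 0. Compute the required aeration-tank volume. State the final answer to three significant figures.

With k_d = 0 the design equation reduces to V = Y Q (S₀−S) θ_c / X = 0.454 × 27300 × (796 − 21.6) × 14.9 / 3380 = 42311 m³.

V ≈ 42300 m³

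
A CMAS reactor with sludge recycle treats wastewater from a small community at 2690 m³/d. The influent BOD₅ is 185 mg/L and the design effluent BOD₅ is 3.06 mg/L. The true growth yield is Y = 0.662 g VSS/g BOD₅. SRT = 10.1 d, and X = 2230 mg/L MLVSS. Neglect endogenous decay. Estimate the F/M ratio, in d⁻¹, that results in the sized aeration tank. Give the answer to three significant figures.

V·X = Y·Q·ΔS·θ_c gives V = 0.662 × 2690 × (185 − 3.06) × 10.1 / 2230 = 1467 m³.
F/M = Q·S₀ / (V·X) = 2690 × 185 / (1467 × 2230) = 0.1521 g BOD₅·(g VSS·d)⁻¹.

F/M ≈ 0.152 d⁻¹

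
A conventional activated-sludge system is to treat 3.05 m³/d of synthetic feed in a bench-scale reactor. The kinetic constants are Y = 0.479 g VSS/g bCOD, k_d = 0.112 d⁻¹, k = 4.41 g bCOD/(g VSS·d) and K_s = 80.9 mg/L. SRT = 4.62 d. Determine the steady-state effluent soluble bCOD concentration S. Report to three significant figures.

S ≈ 14.9 mg/L

Effluent substrate depends only on kinetics and SRT: S = K_s(1 + k_d θ_c) / [θ_c(Yk − k_d) − 1] = 80.9 × (1 + 0.112 × 4.62) / [4.62 × (0.479 × 4.41 − 0.112) − 1] = 122.8 / 8.242 = 14.89 mg/L.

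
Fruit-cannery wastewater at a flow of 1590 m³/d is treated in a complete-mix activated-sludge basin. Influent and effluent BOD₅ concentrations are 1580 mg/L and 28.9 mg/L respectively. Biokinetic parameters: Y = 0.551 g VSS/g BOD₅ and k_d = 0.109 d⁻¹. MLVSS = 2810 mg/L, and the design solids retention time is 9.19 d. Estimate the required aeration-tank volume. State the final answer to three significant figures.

Rearranging the biomass balance for a CMAS with decay, V = Y·Q·ΔS·θ_c / [X·(1+k_d θ_c)] = 0.551 × 1590 × (1580 − 28.9) × 9.19 / [2810 × (1 + 0.109 × 9.19)] = 1.25×10^7 / 5625 = 2220 m³.

V ≈ 2220 m³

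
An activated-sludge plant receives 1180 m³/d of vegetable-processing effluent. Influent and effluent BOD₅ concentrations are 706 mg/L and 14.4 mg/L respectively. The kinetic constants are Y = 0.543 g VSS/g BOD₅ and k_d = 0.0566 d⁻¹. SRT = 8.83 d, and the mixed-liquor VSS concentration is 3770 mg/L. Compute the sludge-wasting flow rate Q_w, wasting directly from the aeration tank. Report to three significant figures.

Steady-state biomass mass balance: V·X·(1 + k_d·θ_c) = Y·Q·(S₀ − S)·θ_c, so V = 0.543 × 1180 × (706 − 14.4) × 8.83 / [3770 × (1 + 0.0566 × 8.83)] = 3.91×10^6 / 5654 = 692.0 m³.
For wasting at MLVSS concentration, Q_w = V/θ_c = 692.0/8.83 = 78.37 m³/d.

Q_w ≈ 78.4 m³/d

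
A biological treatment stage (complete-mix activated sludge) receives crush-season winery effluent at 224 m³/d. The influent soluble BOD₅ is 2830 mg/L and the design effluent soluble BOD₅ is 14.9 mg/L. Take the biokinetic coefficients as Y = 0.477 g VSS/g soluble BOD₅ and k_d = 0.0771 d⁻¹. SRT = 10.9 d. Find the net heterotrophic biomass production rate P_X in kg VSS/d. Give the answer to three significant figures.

P_X ≈ 163 kg VSS/d

Observed yield with endogenous decay: Y_obs = Y / (1 + k_d·θ_c) = 0.477 / (1 + 0.0771 × 10.9) = 0.477 / 1.840 = 0.2592 g VSS/g soluble BOD₅.
Q·(S₀ − S) = 224 × (2830 − 14.9) × 10⁻³ = 630.6 kg/d removed.
Biomass produced: P_X = Y_obs·Q·ΔS = 0.2592 × 630.6 ≈ 163.4 kg VSS/d.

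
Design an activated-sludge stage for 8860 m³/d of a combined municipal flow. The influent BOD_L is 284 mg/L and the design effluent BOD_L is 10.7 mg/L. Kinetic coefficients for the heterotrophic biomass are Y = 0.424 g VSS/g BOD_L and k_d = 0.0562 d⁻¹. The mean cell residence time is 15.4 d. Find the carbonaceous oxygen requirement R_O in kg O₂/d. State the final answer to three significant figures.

The observed yield is Y_obs = Y/(1 + k_d·θ_c) = 0.424 / (1 + 0.0562 × 15.4) = 0.424 / 1.865 = 0.2273 g VSS per g BOD_L removed.
Mass of BOD_L removed per day: Q(S₀ − S) = 8860 × 273.3 g/m³ = 2421 kg/d.
Net sludge production P_X = 0.2273 × 2421 = 550.4 kg VSS/d.
R_O = Q·(S₀ − S) − 1.42·P_X = 2421 − 1.42 × 550.4 = 1640 kg O₂/d.

R_O ≈ 1640 kg O₂/d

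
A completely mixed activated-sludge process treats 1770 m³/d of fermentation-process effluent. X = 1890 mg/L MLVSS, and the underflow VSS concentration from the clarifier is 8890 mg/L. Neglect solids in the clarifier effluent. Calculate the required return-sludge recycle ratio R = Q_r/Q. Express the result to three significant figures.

R ≈ 0.270

Solids balance on the clarifier gives (1+R)X = R·X_r, so R = X/(X_r − X) = 1890 / (8890 − 1890) = 0.2700.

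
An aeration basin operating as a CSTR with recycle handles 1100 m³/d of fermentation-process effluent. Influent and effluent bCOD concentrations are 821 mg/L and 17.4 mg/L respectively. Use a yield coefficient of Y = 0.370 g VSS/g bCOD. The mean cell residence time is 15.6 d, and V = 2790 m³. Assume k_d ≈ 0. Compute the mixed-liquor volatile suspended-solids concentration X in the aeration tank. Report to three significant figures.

From V·X = Y·Q·(S₀ − S)·θ_c (decay neglected): X = 0.370 × 1100 × (821 − 17.4) × 15.6 / 2790 = 1829 mg/L.

X ≈ 1830 mg/L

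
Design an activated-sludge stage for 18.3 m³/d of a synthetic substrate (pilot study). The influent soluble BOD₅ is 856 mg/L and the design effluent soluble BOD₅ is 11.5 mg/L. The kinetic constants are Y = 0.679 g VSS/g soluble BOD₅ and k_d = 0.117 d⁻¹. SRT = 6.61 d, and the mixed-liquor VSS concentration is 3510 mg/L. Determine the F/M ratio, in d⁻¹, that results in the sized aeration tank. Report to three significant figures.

F/M ≈ 0.400 d⁻¹

Steady-state biomass mass balance: V·X·(1 + k_d·θ_c) = Y·Q·(S₀ − S)·θ_c, so V = 0.679 × 18.3 × (856 − 11.5) × 6.61 / [3510 × (1 + 0.117 × 6.61)] = 6.94×10^4 / 6225 = 11.14 m³.
F/M = Q·S₀ / (V·X) = 18.3 × 856 / (11.14 × 3510) = 0.4005 g soluble BOD₅·(g VSS·d)⁻¹.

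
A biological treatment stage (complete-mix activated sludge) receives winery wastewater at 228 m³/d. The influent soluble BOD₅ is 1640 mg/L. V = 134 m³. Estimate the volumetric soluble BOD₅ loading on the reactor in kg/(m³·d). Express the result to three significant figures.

L_v ≈ 2.79 kg soluble BOD₅/(m³·d)

L_v = Q S₀ / V = 228 × 1640 × 10⁻³ / 134.0 = 2.790 kg/(m³·d).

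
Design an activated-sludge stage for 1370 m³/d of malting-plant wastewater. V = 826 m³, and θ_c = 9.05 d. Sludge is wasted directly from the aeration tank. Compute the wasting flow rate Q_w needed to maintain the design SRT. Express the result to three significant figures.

Wasting from the aeration tank: Q_w = V / θ_c = 826.0 / 9.05 = 91.27 m³/d.

Q_w ≈ 91.3 m³/d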